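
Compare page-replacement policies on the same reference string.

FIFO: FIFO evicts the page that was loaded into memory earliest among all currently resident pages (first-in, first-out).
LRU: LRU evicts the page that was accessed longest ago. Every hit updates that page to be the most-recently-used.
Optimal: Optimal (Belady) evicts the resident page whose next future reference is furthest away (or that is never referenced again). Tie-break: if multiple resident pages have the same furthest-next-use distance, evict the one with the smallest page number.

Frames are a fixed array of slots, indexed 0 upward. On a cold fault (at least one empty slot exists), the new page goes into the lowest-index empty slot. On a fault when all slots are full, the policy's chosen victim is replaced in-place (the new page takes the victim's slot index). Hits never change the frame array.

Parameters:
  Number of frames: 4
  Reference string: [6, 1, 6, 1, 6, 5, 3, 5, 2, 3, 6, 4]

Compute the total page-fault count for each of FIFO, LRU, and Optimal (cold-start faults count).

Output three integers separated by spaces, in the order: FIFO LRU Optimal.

Answer: 7 6 6

Derivation:
--- FIFO ---
  step 0: ref 6 -> FAULT, frames=[6,-,-,-] (faults so far: 1)
  step 1: ref 1 -> FAULT, frames=[6,1,-,-] (faults so far: 2)
  step 2: ref 6 -> HIT, frames=[6,1,-,-] (faults so far: 2)
  step 3: ref 1 -> HIT, frames=[6,1,-,-] (faults so far: 2)
  step 4: ref 6 -> HIT, frames=[6,1,-,-] (faults so far: 2)
  step 5: ref 5 -> FAULT, frames=[6,1,5,-] (faults so far: 3)
  step 6: ref 3 -> FAULT, frames=[6,1,5,3] (faults so far: 4)
  step 7: ref 5 -> HIT, frames=[6,1,5,3] (faults so far: 4)
  step 8: ref 2 -> FAULT, evict 6, frames=[2,1,5,3] (faults so far: 5)
  step 9: ref 3 -> HIT, frames=[2,1,5,3] (faults so far: 5)
  step 10: ref 6 -> FAULT, evict 1, frames=[2,6,5,3] (faults so far: 6)
  step 11: ref 4 -> FAULT, evict 5, frames=[2,6,4,3] (faults so far: 7)
  FIFO total faults: 7
--- LRU ---
  step 0: ref 6 -> FAULT, frames=[6,-,-,-] (faults so far: 1)
  step 1: ref 1 -> FAULT, frames=[6,1,-,-] (faults so far: 2)
  step 2: ref 6 -> HIT, frames=[6,1,-,-] (faults so far: 2)
  step 3: ref 1 -> HIT, frames=[6,1,-,-] (faults so far: 2)
  step 4: ref 6 -> HIT, frames=[6,1,-,-] (faults so far: 2)
  step 5: ref 5 -> FAULT, frames=[6,1,5,-] (faults so far: 3)
  step 6: ref 3 -> FAULT, frames=[6,1,5,3] (faults so far: 4)
  step 7: ref 5 -> HIT, frames=[6,1,5,3] (faults so far: 4)
  step 8: ref 2 -> FAULT, evict 1, frames=[6,2,5,3] (faults so far: 5)
  step 9: ref 3 -> HIT, frames=[6,2,5,3] (faults so far: 5)
  step 10: ref 6 -> HIT, frames=[6,2,5,3] (faults so far: 5)
  step 11: ref 4 -> FAULT, evict 5, frames=[6,2,4,3] (faults so far: 6)
  LRU total faults: 6
--- Optimal ---
  step 0: ref 6 -> FAULT, frames=[6,-,-,-] (faults so far: 1)
  step 1: ref 1 -> FAULT, frames=[6,1,-,-] (faults so far: 2)
  step 2: ref 6 -> HIT, frames=[6,1,-,-] (faults so far: 2)
  step 3: ref 1 -> HIT, frames=[6,1,-,-] (faults so far: 2)
  step 4: ref 6 -> HIT, frames=[6,1,-,-] (faults so far: 2)
  step 5: ref 5 -> FAULT, frames=[6,1,5,-] (faults so far: 3)
  step 6: ref 3 -> FAULT, frames=[6,1,5,3] (faults so far: 4)
  step 7: ref 5 -> HIT, frames=[6,1,5,3] (faults so far: 4)
  step 8: ref 2 -> FAULT, evict 1, frames=[6,2,5,3] (faults so far: 5)
  step 9: ref 3 -> HIT, frames=[6,2,5,3] (faults so far: 5)
  step 10: ref 6 -> HIT, frames=[6,2,5,3] (faults so far: 5)
  step 11: ref 4 -> FAULT, evict 2, frames=[6,4,5,3] (faults so far: 6)
  Optimal total faults: 6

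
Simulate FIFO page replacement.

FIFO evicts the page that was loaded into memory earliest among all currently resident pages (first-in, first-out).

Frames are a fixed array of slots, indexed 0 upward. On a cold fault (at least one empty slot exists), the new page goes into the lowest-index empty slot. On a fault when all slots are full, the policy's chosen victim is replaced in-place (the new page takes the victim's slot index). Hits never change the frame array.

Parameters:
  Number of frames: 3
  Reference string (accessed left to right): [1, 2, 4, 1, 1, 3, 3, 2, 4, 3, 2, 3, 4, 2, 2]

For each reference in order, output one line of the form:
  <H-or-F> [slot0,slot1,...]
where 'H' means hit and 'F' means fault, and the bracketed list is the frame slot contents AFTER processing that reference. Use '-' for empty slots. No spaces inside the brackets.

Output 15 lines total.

F [1,-,-]
F [1,2,-]
F [1,2,4]
H [1,2,4]
H [1,2,4]
F [3,2,4]
H [3,2,4]
H [3,2,4]
H [3,2,4]
H [3,2,4]
H [3,2,4]
H [3,2,4]
H [3,2,4]
H [3,2,4]
H [3,2,4]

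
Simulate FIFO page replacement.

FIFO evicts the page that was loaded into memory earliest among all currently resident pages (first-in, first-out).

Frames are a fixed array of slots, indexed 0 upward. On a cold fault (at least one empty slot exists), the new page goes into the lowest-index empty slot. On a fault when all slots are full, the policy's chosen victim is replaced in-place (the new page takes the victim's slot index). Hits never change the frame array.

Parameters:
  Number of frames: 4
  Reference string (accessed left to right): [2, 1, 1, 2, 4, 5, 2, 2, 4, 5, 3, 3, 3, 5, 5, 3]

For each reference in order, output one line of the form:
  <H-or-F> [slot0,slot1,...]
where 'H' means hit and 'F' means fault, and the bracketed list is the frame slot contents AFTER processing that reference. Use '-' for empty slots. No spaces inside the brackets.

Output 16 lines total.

F [2,-,-,-]
F [2,1,-,-]
H [2,1,-,-]
H [2,1,-,-]
F [2,1,4,-]
F [2,1,4,5]
H [2,1,4,5]
H [2,1,4,5]
H [2,1,4,5]
H [2,1,4,5]
F [3,1,4,5]
H [3,1,4,5]
H [3,1,4,5]
H [3,1,4,5]
H [3,1,4,5]
H [3,1,4,5]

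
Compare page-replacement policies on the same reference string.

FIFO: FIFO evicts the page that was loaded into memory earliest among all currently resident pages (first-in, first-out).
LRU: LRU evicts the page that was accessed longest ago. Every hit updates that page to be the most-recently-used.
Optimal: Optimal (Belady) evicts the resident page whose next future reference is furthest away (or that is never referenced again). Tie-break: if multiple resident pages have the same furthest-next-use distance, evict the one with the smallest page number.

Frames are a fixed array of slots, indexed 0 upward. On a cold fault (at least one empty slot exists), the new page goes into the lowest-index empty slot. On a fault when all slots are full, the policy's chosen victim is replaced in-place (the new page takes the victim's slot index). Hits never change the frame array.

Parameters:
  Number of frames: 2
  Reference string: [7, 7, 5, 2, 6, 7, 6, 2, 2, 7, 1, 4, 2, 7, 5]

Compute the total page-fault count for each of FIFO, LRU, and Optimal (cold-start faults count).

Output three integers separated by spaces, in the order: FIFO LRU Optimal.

Answer: 11 12 9

Derivation:
--- FIFO ---
  step 0: ref 7 -> FAULT, frames=[7,-] (faults so far: 1)
  step 1: ref 7 -> HIT, frames=[7,-] (faults so far: 1)
  step 2: ref 5 -> FAULT, frames=[7,5] (faults so far: 2)
  step 3: ref 2 -> FAULT, evict 7, frames=[2,5] (faults so far: 3)
  step 4: ref 6 -> FAULT, evict 5, frames=[2,6] (faults so far: 4)
  step 5: ref 7 -> FAULT, evict 2, frames=[7,6] (faults so far: 5)
  step 6: ref 6 -> HIT, frames=[7,6] (faults so far: 5)
  step 7: ref 2 -> FAULT, evict 6, frames=[7,2] (faults so far: 6)
  step 8: ref 2 -> HIT, frames=[7,2] (faults so far: 6)
  step 9: ref 7 -> HIT, frames=[7,2] (faults so far: 6)
  step 10: ref 1 -> FAULT, evict 7, frames=[1,2] (faults so far: 7)
  step 11: ref 4 -> FAULT, evict 2, frames=[1,4] (faults so far: 8)
  step 12: ref 2 -> FAULT, evict 1, frames=[2,4] (faults so far: 9)
  step 13: ref 7 -> FAULT, evict 4, frames=[2,7] (faults so far: 10)
  step 14: ref 5 -> FAULT, evict 2, frames=[5,7] (faults so far: 11)
  FIFO total faults: 11
--- LRU ---
  step 0: ref 7 -> FAULT, frames=[7,-] (faults so far: 1)
  step 1: ref 7 -> HIT, frames=[7,-] (faults so far: 1)
  step 2: ref 5 -> FAULT, frames=[7,5] (faults so far: 2)
  step 3: ref 2 -> FAULT, evict 7, frames=[2,5] (faults so far: 3)
  step 4: ref 6 -> FAULT, evict 5, frames=[2,6] (faults so far: 4)
  step 5: ref 7 -> FAULT, evict 2, frames=[7,6] (faults so far: 5)
  step 6: ref 6 -> HIT, frames=[7,6] (faults so far: 5)
  step 7: ref 2 -> FAULT, evict 7, frames=[2,6] (faults so far: 6)
  step 8: ref 2 -> HIT, frames=[2,6] (faults so far: 6)
  step 9: ref 7 -> FAULT, evict 6, frames=[2,7] (faults so far: 7)
  step 10: ref 1 -> FAULT, evict 2, frames=[1,7] (faults so far: 8)
  step 11: ref 4 -> FAULT, evict 7, frames=[1,4] (faults so far: 9)
  step 12: ref 2 -> FAULT, evict 1, frames=[2,4] (faults so far: 10)
  step 13: ref 7 -> FAULT, evict 4, frames=[2,7] (faults so far: 11)
  step 14: ref 5 -> FAULT, evict 2, frames=[5,7] (faults so far: 12)
  LRU total faults: 12
--- Optimal ---
  step 0: ref 7 -> FAULT, frames=[7,-] (faults so far: 1)
  step 1: ref 7 -> HIT, frames=[7,-] (faults so far: 1)
  step 2: ref 5 -> FAULT, frames=[7,5] (faults so far: 2)
  step 3: ref 2 -> FAULT, evict 5, frames=[7,2] (faults so far: 3)
  step 4: ref 6 -> FAULT, evict 2, frames=[7,6] (faults so far: 4)
  step 5: ref 7 -> HIT, frames=[7,6] (faults so far: 4)
  step 6: ref 6 -> HIT, frames=[7,6] (faults so far: 4)
  step 7: ref 2 -> FAULT, evict 6, frames=[7,2] (faults so far: 5)
  step 8: ref 2 -> HIT, frames=[7,2] (faults so far: 5)
  step 9: ref 7 -> HIT, frames=[7,2] (faults so far: 5)
  step 10: ref 1 -> FAULT, evict 7, frames=[1,2] (faults so far: 6)
  step 11: ref 4 -> FAULT, evict 1, frames=[4,2] (faults so far: 7)
  step 12: ref 2 -> HIT, frames=[4,2] (faults so far: 7)
  step 13: ref 7 -> FAULT, evict 2, frames=[4,7] (faults so far: 8)
  step 14: ref 5 -> FAULT, evict 4, frames=[5,7] (faults so far: 9)
  Optimal total faults: 9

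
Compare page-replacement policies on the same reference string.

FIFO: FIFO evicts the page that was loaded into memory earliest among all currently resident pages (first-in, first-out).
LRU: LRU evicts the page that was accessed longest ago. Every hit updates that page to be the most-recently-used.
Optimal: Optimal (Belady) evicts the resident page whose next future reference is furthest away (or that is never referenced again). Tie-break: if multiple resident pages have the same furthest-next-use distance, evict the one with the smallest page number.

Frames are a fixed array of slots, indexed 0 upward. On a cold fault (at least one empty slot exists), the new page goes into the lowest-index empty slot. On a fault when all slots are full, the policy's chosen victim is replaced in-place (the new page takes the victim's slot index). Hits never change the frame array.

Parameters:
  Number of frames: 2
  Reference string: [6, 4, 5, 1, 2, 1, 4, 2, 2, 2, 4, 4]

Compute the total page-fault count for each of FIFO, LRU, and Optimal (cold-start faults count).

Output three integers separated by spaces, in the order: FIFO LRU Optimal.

--- FIFO ---
  step 0: ref 6 -> FAULT, frames=[6,-] (faults so far: 1)
  step 1: ref 4 -> FAULT, frames=[6,4] (faults so far: 2)
  step 2: ref 5 -> FAULT, evict 6, frames=[5,4] (faults so far: 3)
  step 3: ref 1 -> FAULT, evict 4, frames=[5,1] (faults so far: 4)
  step 4: ref 2 -> FAULT, evict 5, frames=[2,1] (faults so far: 5)
  step 5: ref 1 -> HIT, frames=[2,1] (faults so far: 5)
  step 6: ref 4 -> FAULT, evict 1, frames=[2,4] (faults so far: 6)
  step 7: ref 2 -> HIT, frames=[2,4] (faults so far: 6)
  step 8: ref 2 -> HIT, frames=[2,4] (faults so far: 6)
  step 9: ref 2 -> HIT, frames=[2,4] (faults so far: 6)
  step 10: ref 4 -> HIT, frames=[2,4] (faults so far: 6)
  step 11: ref 4 -> HIT, frames=[2,4] (faults so far: 6)
  FIFO total faults: 6
--- LRU ---
  step 0: ref 6 -> FAULT, frames=[6,-] (faults so far: 1)
  step 1: ref 4 -> FAULT, frames=[6,4] (faults so far: 2)
  step 2: ref 5 -> FAULT, evict 6, frames=[5,4] (faults so far: 3)
  step 3: ref 1 -> FAULT, evict 4, frames=[5,1] (faults so far: 4)
  step 4: ref 2 -> FAULT, evict 5, frames=[2,1] (faults so far: 5)
  step 5: ref 1 -> HIT, frames=[2,1] (faults so far: 5)
  step 6: ref 4 -> FAULT, evict 2, frames=[4,1] (faults so far: 6)
  step 7: ref 2 -> FAULT, evict 1, frames=[4,2] (faults so far: 7)
  step 8: ref 2 -> HIT, frames=[4,2] (faults so far: 7)
  step 9: ref 2 -> HIT, frames=[4,2] (faults so far: 7)
  step 10: ref 4 -> HIT, frames=[4,2] (faults so far: 7)
  step 11: ref 4 -> HIT, frames=[4,2] (faults so far: 7)
  LRU total faults: 7
--- Optimal ---
  step 0: ref 6 -> FAULT, frames=[6,-] (faults so far: 1)
  step 1: ref 4 -> FAULT, frames=[6,4] (faults so far: 2)
  step 2: ref 5 -> FAULT, evict 6, frames=[5,4] (faults so far: 3)
  step 3: ref 1 -> FAULT, evict 5, frames=[1,4] (faults so far: 4)
  step 4: ref 2 -> FAULT, evict 4, frames=[1,2] (faults so far: 5)
  step 5: ref 1 -> HIT, frames=[1,2] (faults so far: 5)
  step 6: ref 4 -> FAULT, evict 1, frames=[4,2] (faults so far: 6)
  step 7: ref 2 -> HIT, frames=[4,2] (faults so far: 6)
  step 8: ref 2 -> HIT, frames=[4,2] (faults so far: 6)
  step 9: ref 2 -> HIT, frames=[4,2] (faults so far: 6)
  step 10: ref 4 -> HIT, frames=[4,2] (faults so far: 6)
  step 11: ref 4 -> HIT, frames=[4,2] (faults so far: 6)
  Optimal total faults: 6

Answer: 6 7 6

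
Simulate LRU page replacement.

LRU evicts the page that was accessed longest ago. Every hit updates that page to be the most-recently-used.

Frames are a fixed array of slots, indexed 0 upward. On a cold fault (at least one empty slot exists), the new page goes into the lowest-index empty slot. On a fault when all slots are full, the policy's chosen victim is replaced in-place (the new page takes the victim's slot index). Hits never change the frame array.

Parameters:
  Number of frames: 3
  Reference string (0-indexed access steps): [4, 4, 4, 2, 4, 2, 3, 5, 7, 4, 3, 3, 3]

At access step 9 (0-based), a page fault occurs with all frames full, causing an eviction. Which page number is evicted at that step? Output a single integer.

Step 0: ref 4 -> FAULT, frames=[4,-,-]
Step 1: ref 4 -> HIT, frames=[4,-,-]
Step 2: ref 4 -> HIT, frames=[4,-,-]
Step 3: ref 2 -> FAULT, frames=[4,2,-]
Step 4: ref 4 -> HIT, frames=[4,2,-]
Step 5: ref 2 -> HIT, frames=[4,2,-]
Step 6: ref 3 -> FAULT, frames=[4,2,3]
Step 7: ref 5 -> FAULT, evict 4, frames=[5,2,3]
Step 8: ref 7 -> FAULT, evict 2, frames=[5,7,3]
Step 9: ref 4 -> FAULT, evict 3, frames=[5,7,4]
At step 9: evicted page 3

Answer: 3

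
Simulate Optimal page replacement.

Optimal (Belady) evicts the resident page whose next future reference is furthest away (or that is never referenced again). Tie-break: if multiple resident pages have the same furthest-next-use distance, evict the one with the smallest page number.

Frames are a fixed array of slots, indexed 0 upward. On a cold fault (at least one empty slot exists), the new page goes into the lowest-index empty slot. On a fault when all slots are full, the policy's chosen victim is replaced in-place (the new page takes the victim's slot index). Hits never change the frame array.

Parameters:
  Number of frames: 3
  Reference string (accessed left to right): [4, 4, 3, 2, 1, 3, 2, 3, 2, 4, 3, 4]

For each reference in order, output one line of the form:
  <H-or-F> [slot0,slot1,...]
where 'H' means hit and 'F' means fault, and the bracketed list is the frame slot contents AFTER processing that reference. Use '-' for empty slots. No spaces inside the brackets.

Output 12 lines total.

F [4,-,-]
H [4,-,-]
F [4,3,-]
F [4,3,2]
F [1,3,2]
H [1,3,2]
H [1,3,2]
H [1,3,2]
H [1,3,2]
F [4,3,2]
H [4,3,2]
H [4,3,2]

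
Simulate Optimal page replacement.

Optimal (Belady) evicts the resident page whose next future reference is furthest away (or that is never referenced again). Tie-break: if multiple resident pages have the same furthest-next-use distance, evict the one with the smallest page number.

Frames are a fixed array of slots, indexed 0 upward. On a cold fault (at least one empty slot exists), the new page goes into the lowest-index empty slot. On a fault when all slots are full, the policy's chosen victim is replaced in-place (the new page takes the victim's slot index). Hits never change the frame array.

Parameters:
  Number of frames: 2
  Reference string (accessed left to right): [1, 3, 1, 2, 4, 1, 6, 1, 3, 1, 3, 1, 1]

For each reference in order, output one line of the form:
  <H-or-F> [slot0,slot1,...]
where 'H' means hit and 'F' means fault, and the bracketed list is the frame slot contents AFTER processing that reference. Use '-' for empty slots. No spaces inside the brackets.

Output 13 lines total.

F [1,-]
F [1,3]
H [1,3]
F [1,2]
F [1,4]
H [1,4]
F [1,6]
H [1,6]
F [1,3]
H [1,3]
H [1,3]
H [1,3]
H [1,3]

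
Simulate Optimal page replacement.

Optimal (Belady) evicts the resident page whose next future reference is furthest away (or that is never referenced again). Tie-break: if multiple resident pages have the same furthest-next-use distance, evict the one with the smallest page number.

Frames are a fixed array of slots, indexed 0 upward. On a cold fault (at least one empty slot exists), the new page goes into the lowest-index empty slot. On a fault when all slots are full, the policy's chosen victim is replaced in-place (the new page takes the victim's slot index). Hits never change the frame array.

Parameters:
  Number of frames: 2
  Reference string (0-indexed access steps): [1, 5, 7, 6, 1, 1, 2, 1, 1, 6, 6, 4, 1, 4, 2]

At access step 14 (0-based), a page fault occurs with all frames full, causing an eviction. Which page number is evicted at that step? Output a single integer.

Step 0: ref 1 -> FAULT, frames=[1,-]
Step 1: ref 5 -> FAULT, frames=[1,5]
Step 2: ref 7 -> FAULT, evict 5, frames=[1,7]
Step 3: ref 6 -> FAULT, evict 7, frames=[1,6]
Step 4: ref 1 -> HIT, frames=[1,6]
Step 5: ref 1 -> HIT, frames=[1,6]
Step 6: ref 2 -> FAULT, evict 6, frames=[1,2]
Step 7: ref 1 -> HIT, frames=[1,2]
Step 8: ref 1 -> HIT, frames=[1,2]
Step 9: ref 6 -> FAULT, evict 2, frames=[1,6]
Step 10: ref 6 -> HIT, frames=[1,6]
Step 11: ref 4 -> FAULT, evict 6, frames=[1,4]
Step 12: ref 1 -> HIT, frames=[1,4]
Step 13: ref 4 -> HIT, frames=[1,4]
Step 14: ref 2 -> FAULT, evict 1, frames=[2,4]
At step 14: evicted page 1

Answer: 1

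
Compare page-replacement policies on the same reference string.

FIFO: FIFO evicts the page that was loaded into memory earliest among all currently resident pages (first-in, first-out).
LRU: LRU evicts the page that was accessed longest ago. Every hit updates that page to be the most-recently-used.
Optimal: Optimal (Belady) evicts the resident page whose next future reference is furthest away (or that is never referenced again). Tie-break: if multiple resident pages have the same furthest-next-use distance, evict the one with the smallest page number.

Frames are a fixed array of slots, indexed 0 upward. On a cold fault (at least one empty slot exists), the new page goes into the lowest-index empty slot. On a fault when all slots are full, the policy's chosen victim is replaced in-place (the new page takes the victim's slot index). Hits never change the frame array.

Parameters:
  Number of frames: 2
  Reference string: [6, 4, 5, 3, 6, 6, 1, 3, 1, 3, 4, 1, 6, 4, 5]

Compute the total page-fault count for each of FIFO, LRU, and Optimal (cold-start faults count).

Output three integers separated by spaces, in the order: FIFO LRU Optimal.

Answer: 12 12 8

Derivation:
--- FIFO ---
  step 0: ref 6 -> FAULT, frames=[6,-] (faults so far: 1)
  step 1: ref 4 -> FAULT, frames=[6,4] (faults so far: 2)
  step 2: ref 5 -> FAULT, evict 6, frames=[5,4] (faults so far: 3)
  step 3: ref 3 -> FAULT, evict 4, frames=[5,3] (faults so far: 4)
  step 4: ref 6 -> FAULT, evict 5, frames=[6,3] (faults so far: 5)
  step 5: ref 6 -> HIT, frames=[6,3] (faults so far: 5)
  step 6: ref 1 -> FAULT, evict 3, frames=[6,1] (faults so far: 6)
  step 7: ref 3 -> FAULT, evict 6, frames=[3,1] (faults so far: 7)
  step 8: ref 1 -> HIT, frames=[3,1] (faults so far: 7)
  step 9: ref 3 -> HIT, frames=[3,1] (faults so far: 7)
  step 10: ref 4 -> FAULT, evict 1, frames=[3,4] (faults so far: 8)
  step 11: ref 1 -> FAULT, evict 3, frames=[1,4] (faults so far: 9)
  step 12: ref 6 -> FAULT, evict 4, frames=[1,6] (faults so far: 10)
  step 13: ref 4 -> FAULT, evict 1, frames=[4,6] (faults so far: 11)
  step 14: ref 5 -> FAULT, evict 6, frames=[4,5] (faults so far: 12)
  FIFO total faults: 12
--- LRU ---
  step 0: ref 6 -> FAULT, frames=[6,-] (faults so far: 1)
  step 1: ref 4 -> FAULT, frames=[6,4] (faults so far: 2)
  step 2: ref 5 -> FAULT, evict 6, frames=[5,4] (faults so far: 3)
  step 3: ref 3 -> FAULT, evict 4, frames=[5,3] (faults so far: 4)
  step 4: ref 6 -> FAULT, evict 5, frames=[6,3] (faults so far: 5)
  step 5: ref 6 -> HIT, frames=[6,3] (faults so far: 5)
  step 6: ref 1 -> FAULT, evict 3, frames=[6,1] (faults so far: 6)
  step 7: ref 3 -> FAULT, evict 6, frames=[3,1] (faults so far: 7)
  step 8: ref 1 -> HIT, frames=[3,1] (faults so far: 7)
  step 9: ref 3 -> HIT, frames=[3,1] (faults so far: 7)
  step 10: ref 4 -> FAULT, evict 1, frames=[3,4] (faults so far: 8)
  step 11: ref 1 -> FAULT, evict 3, frames=[1,4] (faults so far: 9)
  step 12: ref 6 -> FAULT, evict 4, frames=[1,6] (faults so far: 10)
  step 13: ref 4 -> FAULT, evict 1, frames=[4,6] (faults so far: 11)
  step 14: ref 5 -> FAULT, evict 6, frames=[4,5] (faults so far: 12)
  LRU total faults: 12
--- Optimal ---
  step 0: ref 6 -> FAULT, frames=[6,-] (faults so far: 1)
  step 1: ref 4 -> FAULT, frames=[6,4] (faults so far: 2)
  step 2: ref 5 -> FAULT, evict 4, frames=[6,5] (faults so far: 3)
  step 3: ref 3 -> FAULT, evict 5, frames=[6,3] (faults so far: 4)
  step 4: ref 6 -> HIT, frames=[6,3] (faults so far: 4)
  step 5: ref 6 -> HIT, frames=[6,3] (faults so far: 4)
  step 6: ref 1 -> FAULT, evict 6, frames=[1,3] (faults so far: 5)
  step 7: ref 3 -> HIT, frames=[1,3] (faults so far: 5)
  step 8: ref 1 -> HIT, frames=[1,3] (faults so far: 5)
  step 9: ref 3 -> HIT, frames=[1,3] (faults so far: 5)
  step 10: ref 4 -> FAULT, evict 3, frames=[1,4] (faults so far: 6)
  step 11: ref 1 -> HIT, frames=[1,4] (faults so far: 6)
  step 12: ref 6 -> FAULT, evict 1, frames=[6,4] (faults so far: 7)
  step 13: ref 4 -> HIT, frames=[6,4] (faults so far: 7)
  step 14: ref 5 -> FAULT, evict 4, frames=[6,5] (faults so far: 8)
  Optimal total faults: 8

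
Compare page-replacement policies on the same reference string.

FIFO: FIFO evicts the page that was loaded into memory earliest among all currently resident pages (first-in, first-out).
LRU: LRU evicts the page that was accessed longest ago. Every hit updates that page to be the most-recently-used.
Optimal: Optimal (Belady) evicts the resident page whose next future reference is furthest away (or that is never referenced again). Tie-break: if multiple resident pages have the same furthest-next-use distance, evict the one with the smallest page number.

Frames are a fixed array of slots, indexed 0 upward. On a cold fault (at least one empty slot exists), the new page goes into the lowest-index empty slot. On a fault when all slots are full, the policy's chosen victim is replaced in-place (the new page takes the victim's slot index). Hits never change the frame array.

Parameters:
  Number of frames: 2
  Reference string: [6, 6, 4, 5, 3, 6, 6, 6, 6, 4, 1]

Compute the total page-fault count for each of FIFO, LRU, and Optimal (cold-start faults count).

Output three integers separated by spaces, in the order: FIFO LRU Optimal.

--- FIFO ---
  step 0: ref 6 -> FAULT, frames=[6,-] (faults so far: 1)
  step 1: ref 6 -> HIT, frames=[6,-] (faults so far: 1)
  step 2: ref 4 -> FAULT, frames=[6,4] (faults so far: 2)
  step 3: ref 5 -> FAULT, evict 6, frames=[5,4] (faults so far: 3)
  step 4: ref 3 -> FAULT, evict 4, frames=[5,3] (faults so far: 4)
  step 5: ref 6 -> FAULT, evict 5, frames=[6,3] (faults so far: 5)
  step 6: ref 6 -> HIT, frames=[6,3] (faults so far: 5)
  step 7: ref 6 -> HIT, frames=[6,3] (faults so far: 5)
  step 8: ref 6 -> HIT, frames=[6,3] (faults so far: 5)
  step 9: ref 4 -> FAULT, evict 3, frames=[6,4] (faults so far: 6)
  step 10: ref 1 -> FAULT, evict 6, frames=[1,4] (faults so far: 7)
  FIFO total faults: 7
--- LRU ---
  step 0: ref 6 -> FAULT, frames=[6,-] (faults so far: 1)
  step 1: ref 6 -> HIT, frames=[6,-] (faults so far: 1)
  step 2: ref 4 -> FAULT, frames=[6,4] (faults so far: 2)
  step 3: ref 5 -> FAULT, evict 6, frames=[5,4] (faults so far: 3)
  step 4: ref 3 -> FAULT, evict 4, frames=[5,3] (faults so far: 4)
  step 5: ref 6 -> FAULT, evict 5, frames=[6,3] (faults so far: 5)
  step 6: ref 6 -> HIT, frames=[6,3] (faults so far: 5)
  step 7: ref 6 -> HIT, frames=[6,3] (faults so far: 5)
  step 8: ref 6 -> HIT, frames=[6,3] (faults so far: 5)
  step 9: ref 4 -> FAULT, evict 3, frames=[6,4] (faults so far: 6)
  step 10: ref 1 -> FAULT, evict 6, frames=[1,4] (faults so far: 7)
  LRU total faults: 7
--- Optimal ---
  step 0: ref 6 -> FAULT, frames=[6,-] (faults so far: 1)
  step 1: ref 6 -> HIT, frames=[6,-] (faults so far: 1)
  step 2: ref 4 -> FAULT, frames=[6,4] (faults so far: 2)
  step 3: ref 5 -> FAULT, evict 4, frames=[6,5] (faults so far: 3)
  step 4: ref 3 -> FAULT, evict 5, frames=[6,3] (faults so far: 4)
  step 5: ref 6 -> HIT, frames=[6,3] (faults so far: 4)
  step 6: ref 6 -> HIT, frames=[6,3] (faults so far: 4)
  step 7: ref 6 -> HIT, frames=[6,3] (faults so far: 4)
  step 8: ref 6 -> HIT, frames=[6,3] (faults so far: 4)
  step 9: ref 4 -> FAULT, evict 3, frames=[6,4] (faults so far: 5)
  step 10: ref 1 -> FAULT, evict 4, frames=[6,1] (faults so far: 6)
  Optimal total faults: 6

Answer: 7 7 6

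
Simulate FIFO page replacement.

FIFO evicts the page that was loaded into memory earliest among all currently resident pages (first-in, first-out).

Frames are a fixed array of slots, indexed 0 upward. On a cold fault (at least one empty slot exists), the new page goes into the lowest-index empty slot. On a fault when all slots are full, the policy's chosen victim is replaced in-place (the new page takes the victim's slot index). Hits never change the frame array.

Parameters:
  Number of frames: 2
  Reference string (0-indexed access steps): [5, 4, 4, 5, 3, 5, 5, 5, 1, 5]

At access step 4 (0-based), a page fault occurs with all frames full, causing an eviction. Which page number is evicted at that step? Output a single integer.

Step 0: ref 5 -> FAULT, frames=[5,-]
Step 1: ref 4 -> FAULT, frames=[5,4]
Step 2: ref 4 -> HIT, frames=[5,4]
Step 3: ref 5 -> HIT, frames=[5,4]
Step 4: ref 3 -> FAULT, evict 5, frames=[3,4]
At step 4: evicted page 5

Answer: 5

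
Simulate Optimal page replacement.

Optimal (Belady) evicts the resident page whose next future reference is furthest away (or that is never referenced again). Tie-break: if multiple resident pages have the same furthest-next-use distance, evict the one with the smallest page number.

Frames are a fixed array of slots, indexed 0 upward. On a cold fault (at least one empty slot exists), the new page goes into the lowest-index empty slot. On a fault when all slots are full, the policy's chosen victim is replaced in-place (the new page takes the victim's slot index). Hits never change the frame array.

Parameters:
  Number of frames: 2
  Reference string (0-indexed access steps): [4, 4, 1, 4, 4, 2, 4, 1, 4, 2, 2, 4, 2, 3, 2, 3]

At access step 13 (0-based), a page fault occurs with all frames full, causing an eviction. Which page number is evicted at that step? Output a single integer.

Answer: 4

Derivation:
Step 0: ref 4 -> FAULT, frames=[4,-]
Step 1: ref 4 -> HIT, frames=[4,-]
Step 2: ref 1 -> FAULT, frames=[4,1]
Step 3: ref 4 -> HIT, frames=[4,1]
Step 4: ref 4 -> HIT, frames=[4,1]
Step 5: ref 2 -> FAULT, evict 1, frames=[4,2]
Step 6: ref 4 -> HIT, frames=[4,2]
Step 7: ref 1 -> FAULT, evict 2, frames=[4,1]
Step 8: ref 4 -> HIT, frames=[4,1]
Step 9: ref 2 -> FAULT, evict 1, frames=[4,2]
Step 10: ref 2 -> HIT, frames=[4,2]
Step 11: ref 4 -> HIT, frames=[4,2]
Step 12: ref 2 -> HIT, frames=[4,2]
Step 13: ref 3 -> FAULT, evict 4, frames=[3,2]
At step 13: evicted page 4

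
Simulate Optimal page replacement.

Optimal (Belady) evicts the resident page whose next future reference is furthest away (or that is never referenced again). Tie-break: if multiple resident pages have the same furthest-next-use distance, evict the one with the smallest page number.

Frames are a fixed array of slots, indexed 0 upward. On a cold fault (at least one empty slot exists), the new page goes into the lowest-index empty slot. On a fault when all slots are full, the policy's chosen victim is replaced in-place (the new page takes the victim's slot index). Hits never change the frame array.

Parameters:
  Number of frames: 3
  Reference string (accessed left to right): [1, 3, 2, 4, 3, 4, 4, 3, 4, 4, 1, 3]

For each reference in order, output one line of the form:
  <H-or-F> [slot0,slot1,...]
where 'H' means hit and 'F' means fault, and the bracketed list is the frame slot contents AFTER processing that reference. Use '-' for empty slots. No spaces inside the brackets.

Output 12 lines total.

F [1,-,-]
F [1,3,-]
F [1,3,2]
F [1,3,4]
H [1,3,4]
H [1,3,4]
H [1,3,4]
H [1,3,4]
H [1,3,4]
H [1,3,4]
H [1,3,4]
H [1,3,4]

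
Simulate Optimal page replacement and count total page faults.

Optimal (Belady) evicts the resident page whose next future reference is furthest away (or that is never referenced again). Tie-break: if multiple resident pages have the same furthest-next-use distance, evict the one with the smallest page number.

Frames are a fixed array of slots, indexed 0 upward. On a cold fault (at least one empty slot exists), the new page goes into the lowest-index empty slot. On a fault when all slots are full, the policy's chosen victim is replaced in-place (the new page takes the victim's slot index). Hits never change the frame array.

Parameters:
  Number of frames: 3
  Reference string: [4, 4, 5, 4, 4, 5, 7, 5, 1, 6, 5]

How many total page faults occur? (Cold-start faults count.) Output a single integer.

Answer: 5

Derivation:
Step 0: ref 4 → FAULT, frames=[4,-,-]
Step 1: ref 4 → HIT, frames=[4,-,-]
Step 2: ref 5 → FAULT, frames=[4,5,-]
Step 3: ref 4 → HIT, frames=[4,5,-]
Step 4: ref 4 → HIT, frames=[4,5,-]
Step 5: ref 5 → HIT, frames=[4,5,-]
Step 6: ref 7 → FAULT, frames=[4,5,7]
Step 7: ref 5 → HIT, frames=[4,5,7]
Step 8: ref 1 → FAULT (evict 4), frames=[1,5,7]
Step 9: ref 6 → FAULT (evict 1), frames=[6,5,7]
Step 10: ref 5 → HIT, frames=[6,5,7]
Total faults: 5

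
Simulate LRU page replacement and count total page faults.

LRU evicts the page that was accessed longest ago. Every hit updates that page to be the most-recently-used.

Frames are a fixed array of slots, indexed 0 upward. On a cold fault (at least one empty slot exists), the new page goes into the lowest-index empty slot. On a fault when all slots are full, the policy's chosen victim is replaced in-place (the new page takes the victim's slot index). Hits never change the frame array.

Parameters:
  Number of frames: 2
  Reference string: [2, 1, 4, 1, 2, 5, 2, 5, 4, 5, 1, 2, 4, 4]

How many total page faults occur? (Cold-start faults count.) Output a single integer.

Step 0: ref 2 → FAULT, frames=[2,-]
Step 1: ref 1 → FAULT, frames=[2,1]
Step 2: ref 4 → FAULT (evict 2), frames=[4,1]
Step 3: ref 1 → HIT, frames=[4,1]
Step 4: ref 2 → FAULT (evict 4), frames=[2,1]
Step 5: ref 5 → FAULT (evict 1), frames=[2,5]
Step 6: ref 2 → HIT, frames=[2,5]
Step 7: ref 5 → HIT, frames=[2,5]
Step 8: ref 4 → FAULT (evict 2), frames=[4,5]
Step 9: ref 5 → HIT, frames=[4,5]
Step 10: ref 1 → FAULT (evict 4), frames=[1,5]
Step 11: ref 2 → FAULT (evict 5), frames=[1,2]
Step 12: ref 4 → FAULT (evict 1), frames=[4,2]
Step 13: ref 4 → HIT, frames=[4,2]
Total faults: 9

Answer: 9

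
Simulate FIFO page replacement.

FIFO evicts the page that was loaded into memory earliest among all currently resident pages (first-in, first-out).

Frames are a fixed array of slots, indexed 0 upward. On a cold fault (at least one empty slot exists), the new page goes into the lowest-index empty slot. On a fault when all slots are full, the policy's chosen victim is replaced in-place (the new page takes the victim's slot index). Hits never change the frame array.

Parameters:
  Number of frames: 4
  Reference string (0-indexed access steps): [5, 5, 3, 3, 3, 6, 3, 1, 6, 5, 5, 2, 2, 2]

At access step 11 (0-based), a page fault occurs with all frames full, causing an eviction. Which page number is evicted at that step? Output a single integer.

Answer: 5

Derivation:
Step 0: ref 5 -> FAULT, frames=[5,-,-,-]
Step 1: ref 5 -> HIT, frames=[5,-,-,-]
Step 2: ref 3 -> FAULT, frames=[5,3,-,-]
Step 3: ref 3 -> HIT, frames=[5,3,-,-]
Step 4: ref 3 -> HIT, frames=[5,3,-,-]
Step 5: ref 6 -> FAULT, frames=[5,3,6,-]
Step 6: ref 3 -> HIT, frames=[5,3,6,-]
Step 7: ref 1 -> FAULT, frames=[5,3,6,1]
Step 8: ref 6 -> HIT, frames=[5,3,6,1]
Step 9: ref 5 -> HIT, frames=[5,3,6,1]
Step 10: ref 5 -> HIT, frames=[5,3,6,1]
Step 11: ref 2 -> FAULT, evict 5, frames=[2,3,6,1]
At step 11: evicted page 5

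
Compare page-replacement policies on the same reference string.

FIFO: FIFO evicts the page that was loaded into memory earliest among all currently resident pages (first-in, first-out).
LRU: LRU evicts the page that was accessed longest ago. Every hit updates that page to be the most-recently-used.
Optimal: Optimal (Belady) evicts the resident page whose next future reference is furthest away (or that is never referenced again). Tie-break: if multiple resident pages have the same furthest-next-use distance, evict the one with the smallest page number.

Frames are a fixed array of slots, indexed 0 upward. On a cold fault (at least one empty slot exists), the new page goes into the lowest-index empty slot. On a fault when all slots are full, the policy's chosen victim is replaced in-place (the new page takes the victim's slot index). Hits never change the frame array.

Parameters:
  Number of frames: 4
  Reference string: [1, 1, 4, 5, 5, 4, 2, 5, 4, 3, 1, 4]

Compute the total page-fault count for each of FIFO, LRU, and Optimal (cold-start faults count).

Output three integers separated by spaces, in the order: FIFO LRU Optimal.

--- FIFO ---
  step 0: ref 1 -> FAULT, frames=[1,-,-,-] (faults so far: 1)
  step 1: ref 1 -> HIT, frames=[1,-,-,-] (faults so far: 1)
  step 2: ref 4 -> FAULT, frames=[1,4,-,-] (faults so far: 2)
  step 3: ref 5 -> FAULT, frames=[1,4,5,-] (faults so far: 3)
  step 4: ref 5 -> HIT, frames=[1,4,5,-] (faults so far: 3)
  step 5: ref 4 -> HIT, frames=[1,4,5,-] (faults so far: 3)
  step 6: ref 2 -> FAULT, frames=[1,4,5,2] (faults so far: 4)
  step 7: ref 5 -> HIT, frames=[1,4,5,2] (faults so far: 4)
  step 8: ref 4 -> HIT, frames=[1,4,5,2] (faults so far: 4)
  step 9: ref 3 -> FAULT, evict 1, frames=[3,4,5,2] (faults so far: 5)
  step 10: ref 1 -> FAULT, evict 4, frames=[3,1,5,2] (faults so far: 6)
  step 11: ref 4 -> FAULT, evict 5, frames=[3,1,4,2] (faults so far: 7)
  FIFO total faults: 7
--- LRU ---
  step 0: ref 1 -> FAULT, frames=[1,-,-,-] (faults so far: 1)
  step 1: ref 1 -> HIT, frames=[1,-,-,-] (faults so far: 1)
  step 2: ref 4 -> FAULT, frames=[1,4,-,-] (faults so far: 2)
  step 3: ref 5 -> FAULT, frames=[1,4,5,-] (faults so far: 3)
  step 4: ref 5 -> HIT, frames=[1,4,5,-] (faults so far: 3)
  step 5: ref 4 -> HIT, frames=[1,4,5,-] (faults so far: 3)
  step 6: ref 2 -> FAULT, frames=[1,4,5,2] (faults so far: 4)
  step 7: ref 5 -> HIT, frames=[1,4,5,2] (faults so far: 4)
  step 8: ref 4 -> HIT, frames=[1,4,5,2] (faults so far: 4)
  step 9: ref 3 -> FAULT, evict 1, frames=[3,4,5,2] (faults so far: 5)
  step 10: ref 1 -> FAULT, evict 2, frames=[3,4,5,1] (faults so far: 6)
  step 11: ref 4 -> HIT, frames=[3,4,5,1] (faults so far: 6)
  LRU total faults: 6
--- Optimal ---
  step 0: ref 1 -> FAULT, frames=[1,-,-,-] (faults so far: 1)
  step 1: ref 1 -> HIT, frames=[1,-,-,-] (faults so far: 1)
  step 2: ref 4 -> FAULT, frames=[1,4,-,-] (faults so far: 2)
  step 3: ref 5 -> FAULT, frames=[1,4,5,-] (faults so far: 3)
  step 4: ref 5 -> HIT, frames=[1,4,5,-] (faults so far: 3)
  step 5: ref 4 -> HIT, frames=[1,4,5,-] (faults so far: 3)
  step 6: ref 2 -> FAULT, frames=[1,4,5,2] (faults so far: 4)
  step 7: ref 5 -> HIT, frames=[1,4,5,2] (faults so far: 4)
  step 8: ref 4 -> HIT, frames=[1,4,5,2] (faults so far: 4)
  step 9: ref 3 -> FAULT, evict 2, frames=[1,4,5,3] (faults so far: 5)
  step 10: ref 1 -> HIT, frames=[1,4,5,3] (faults so far: 5)
  step 11: ref 4 -> HIT, frames=[1,4,5,3] (faults so far: 5)
  Optimal total faults: 5

Answer: 7 6 5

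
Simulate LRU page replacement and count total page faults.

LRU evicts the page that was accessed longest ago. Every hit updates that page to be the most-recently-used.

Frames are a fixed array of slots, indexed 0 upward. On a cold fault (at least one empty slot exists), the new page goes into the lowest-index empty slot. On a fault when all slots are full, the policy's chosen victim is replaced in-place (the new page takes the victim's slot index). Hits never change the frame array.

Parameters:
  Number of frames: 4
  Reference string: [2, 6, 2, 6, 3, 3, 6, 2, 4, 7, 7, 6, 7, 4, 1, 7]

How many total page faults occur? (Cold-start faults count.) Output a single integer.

Step 0: ref 2 → FAULT, frames=[2,-,-,-]
Step 1: ref 6 → FAULT, frames=[2,6,-,-]
Step 2: ref 2 → HIT, frames=[2,6,-,-]
Step 3: ref 6 → HIT, frames=[2,6,-,-]
Step 4: ref 3 → FAULT, frames=[2,6,3,-]
Step 5: ref 3 → HIT, frames=[2,6,3,-]
Step 6: ref 6 → HIT, frames=[2,6,3,-]
Step 7: ref 2 → HIT, frames=[2,6,3,-]
Step 8: ref 4 → FAULT, frames=[2,6,3,4]
Step 9: ref 7 → FAULT (evict 3), frames=[2,6,7,4]
Step 10: ref 7 → HIT, frames=[2,6,7,4]
Step 11: ref 6 → HIT, frames=[2,6,7,4]
Step 12: ref 7 → HIT, frames=[2,6,7,4]
Step 13: ref 4 → HIT, frames=[2,6,7,4]
Step 14: ref 1 → FAULT (evict 2), frames=[1,6,7,4]
Step 15: ref 7 → HIT, frames=[1,6,7,4]
Total faults: 6

Answer: 6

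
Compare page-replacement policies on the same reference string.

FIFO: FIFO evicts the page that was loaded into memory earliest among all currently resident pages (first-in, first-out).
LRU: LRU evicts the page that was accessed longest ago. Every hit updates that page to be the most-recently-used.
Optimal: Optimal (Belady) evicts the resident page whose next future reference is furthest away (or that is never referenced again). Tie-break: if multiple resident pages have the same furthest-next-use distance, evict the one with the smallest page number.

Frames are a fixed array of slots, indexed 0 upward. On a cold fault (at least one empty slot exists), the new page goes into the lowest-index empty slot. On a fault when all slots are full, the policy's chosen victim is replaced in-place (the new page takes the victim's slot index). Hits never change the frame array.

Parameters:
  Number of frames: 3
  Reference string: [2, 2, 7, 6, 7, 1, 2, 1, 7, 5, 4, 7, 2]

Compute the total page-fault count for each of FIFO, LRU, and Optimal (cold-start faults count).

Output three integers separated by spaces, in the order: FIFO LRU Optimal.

Answer: 9 8 6

Derivation:
--- FIFO ---
  step 0: ref 2 -> FAULT, frames=[2,-,-] (faults so far: 1)
  step 1: ref 2 -> HIT, frames=[2,-,-] (faults so far: 1)
  step 2: ref 7 -> FAULT, frames=[2,7,-] (faults so far: 2)
  step 3: ref 6 -> FAULT, frames=[2,7,6] (faults so far: 3)
  step 4: ref 7 -> HIT, frames=[2,7,6] (faults so far: 3)
  step 5: ref 1 -> FAULT, evict 2, frames=[1,7,6] (faults so far: 4)
  step 6: ref 2 -> FAULT, evict 7, frames=[1,2,6] (faults so far: 5)
  step 7: ref 1 -> HIT, frames=[1,2,6] (faults so far: 5)
  step 8: ref 7 -> FAULT, evict 6, frames=[1,2,7] (faults so far: 6)
  step 9: ref 5 -> FAULT, evict 1, frames=[5,2,7] (faults so far: 7)
  step 10: ref 4 -> FAULT, evict 2, frames=[5,4,7] (faults so far: 8)
  step 11: ref 7 -> HIT, frames=[5,4,7] (faults so far: 8)
  step 12: ref 2 -> FAULT, evict 7, frames=[5,4,2] (faults so far: 9)
  FIFO total faults: 9
--- LRU ---
  step 0: ref 2 -> FAULT, frames=[2,-,-] (faults so far: 1)
  step 1: ref 2 -> HIT, frames=[2,-,-] (faults so far: 1)
  step 2: ref 7 -> FAULT, frames=[2,7,-] (faults so far: 2)
  step 3: ref 6 -> FAULT, frames=[2,7,6] (faults so far: 3)
  step 4: ref 7 -> HIT, frames=[2,7,6] (faults so far: 3)
  step 5: ref 1 -> FAULT, evict 2, frames=[1,7,6] (faults so far: 4)
  step 6: ref 2 -> FAULT, evict 6, frames=[1,7,2] (faults so far: 5)
  step 7: ref 1 -> HIT, frames=[1,7,2] (faults so far: 5)
  step 8: ref 7 -> HIT, frames=[1,7,2] (faults so far: 5)
  step 9: ref 5 -> FAULT, evict 2, frames=[1,7,5] (faults so far: 6)
  step 10: ref 4 -> FAULT, evict 1, frames=[4,7,5] (faults so far: 7)
  step 11: ref 7 -> HIT, frames=[4,7,5] (faults so far: 7)
  step 12: ref 2 -> FAULT, evict 5, frames=[4,7,2] (faults so far: 8)
  LRU total faults: 8
--- Optimal ---
  step 0: ref 2 -> FAULT, frames=[2,-,-] (faults so far: 1)
  step 1: ref 2 -> HIT, frames=[2,-,-] (faults so far: 1)
  step 2: ref 7 -> FAULT, frames=[2,7,-] (faults so far: 2)
  step 3: ref 6 -> FAULT, frames=[2,7,6] (faults so far: 3)
  step 4: ref 7 -> HIT, frames=[2,7,6] (faults so far: 3)
  step 5: ref 1 -> FAULT, evict 6, frames=[2,7,1] (faults so far: 4)
  step 6: ref 2 -> HIT, frames=[2,7,1] (faults so far: 4)
  step 7: ref 1 -> HIT, frames=[2,7,1] (faults so far: 4)
  step 8: ref 7 -> HIT, frames=[2,7,1] (faults so far: 4)
  step 9: ref 5 -> FAULT, evict 1, frames=[2,7,5] (faults so far: 5)
  step 10: ref 4 -> FAULT, evict 5, frames=[2,7,4] (faults so far: 6)
  step 11: ref 7 -> HIT, frames=[2,7,4] (faults so far: 6)
  step 12: ref 2 -> HIT, frames=[2,7,4] (faults so far: 6)
  Optimal total faults: 6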